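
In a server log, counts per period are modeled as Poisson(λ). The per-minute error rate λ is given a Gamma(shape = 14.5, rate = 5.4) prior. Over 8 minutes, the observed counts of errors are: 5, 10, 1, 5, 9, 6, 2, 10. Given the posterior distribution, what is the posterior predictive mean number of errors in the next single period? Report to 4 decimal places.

With a Gamma(shape α, rate β) prior, the Poisson likelihood is conjugate: the posterior is Gamma(α + ΣXᵢ, β + n).
Sum of counts S = 48 over n = 8 minutes.
Posterior: Gamma(α+S, β+n) = Gamma(14.5+48, 5.4+8) = Gamma(62.5, 13.4).
The predictive distribution for one future period is NegBinom with mean α/β = 4.6642.

4.6642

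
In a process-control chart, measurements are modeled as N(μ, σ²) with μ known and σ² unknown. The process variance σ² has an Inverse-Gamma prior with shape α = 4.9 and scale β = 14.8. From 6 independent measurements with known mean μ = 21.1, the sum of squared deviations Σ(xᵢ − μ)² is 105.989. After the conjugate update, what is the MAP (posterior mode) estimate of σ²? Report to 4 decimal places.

7.6174

With known mean μ and an Inverse-Gamma(α, β) prior on σ², the Normal likelihood is conjugate: posterior is Inv-Gamma(α + n/2, β + Σ(xᵢ−μ)²/2).
Posterior: Inv-Gamma(4.9 + 6/2, 14.8 + 105.989/2) = Inv-Gamma(7.90, 67.7945).
Mode = β/(α+1) = 67.7945/8.90 = 7.6174.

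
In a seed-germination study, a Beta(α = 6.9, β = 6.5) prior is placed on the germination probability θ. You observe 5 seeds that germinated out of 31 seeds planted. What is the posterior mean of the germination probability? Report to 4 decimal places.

0.2680

The Beta prior is conjugate to a Binomial/Bernoulli likelihood; the update adds successes to α and failures to β.
Posterior: Beta(α+k, β+n−k) = Beta(6.9+5, 6.5+26) = Beta(11.9, 32.5).
Posterior mean = α/(α+β) = 11.9/44.4 = 0.2680.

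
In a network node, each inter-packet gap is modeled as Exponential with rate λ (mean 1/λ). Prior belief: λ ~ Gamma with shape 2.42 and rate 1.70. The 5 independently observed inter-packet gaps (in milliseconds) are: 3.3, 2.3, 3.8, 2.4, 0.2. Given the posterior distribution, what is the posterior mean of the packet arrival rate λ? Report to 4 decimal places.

With a Gamma(shape α, rate β) prior on the exponential rate λ, the posterior after n observations with total T = Σxᵢ is Gamma(α+n, β+T).
Sum of observations T = 12.0 milliseconds; n = 5.
Posterior: Gamma(2.42+5, 1.70+12.0) = Gamma(7.42, 13.70).
Posterior mean of λ = α/β = 7.42/13.70 = 0.5416.

0.5416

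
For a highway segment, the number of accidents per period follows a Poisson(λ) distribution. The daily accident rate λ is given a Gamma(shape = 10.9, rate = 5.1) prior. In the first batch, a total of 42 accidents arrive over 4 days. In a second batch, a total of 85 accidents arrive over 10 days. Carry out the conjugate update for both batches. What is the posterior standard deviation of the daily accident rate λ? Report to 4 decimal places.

0.6148

With a Gamma(shape α, rate β) prior, the Poisson likelihood is conjugate: the posterior is Gamma(α + ΣXᵢ, β + n).
After batch 1: Gamma(α+S, β+n) = Gamma(10.9+42, 5.1+4) = Gamma(52.9, 9.1).
After batch 2: Gamma(α+S, β+n) = Gamma(52.9+85, 9.1+10) = Gamma(137.9, 19.1).
SD = √α/β = √137.9/19.1 = 0.6148.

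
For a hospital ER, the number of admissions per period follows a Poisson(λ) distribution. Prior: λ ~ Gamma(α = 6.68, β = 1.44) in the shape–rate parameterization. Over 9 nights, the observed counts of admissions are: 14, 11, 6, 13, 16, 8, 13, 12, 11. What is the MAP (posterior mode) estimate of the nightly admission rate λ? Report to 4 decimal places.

10.5057

With a Gamma(shape α, rate β) prior, the Poisson likelihood is conjugate: the posterior is Gamma(α + ΣXᵢ, β + n).
Sum of counts S = 104 over n = 9 nights.
Posterior: Gamma(α+S, β+n) = Gamma(6.68+104, 1.44+9) = Gamma(110.68, 10.44).
Mode of Gamma(α,β) for α≥1 is (α−1)/β = 109.68/10.44 = 10.5057.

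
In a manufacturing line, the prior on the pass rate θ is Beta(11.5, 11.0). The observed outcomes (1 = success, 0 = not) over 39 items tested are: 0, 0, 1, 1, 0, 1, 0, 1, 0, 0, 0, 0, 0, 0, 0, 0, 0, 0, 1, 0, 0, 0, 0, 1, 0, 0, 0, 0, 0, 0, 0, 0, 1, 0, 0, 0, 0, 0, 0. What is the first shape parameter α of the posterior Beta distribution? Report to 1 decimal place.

The Beta prior is conjugate to a Binomial/Bernoulli likelihood; the update adds successes to α and failures to β.
Posterior: Beta(α+k, β+n−k) = Beta(11.5+7, 11.0+32) = Beta(18.5, 43.0).
Posterior α = 18.5.

18.5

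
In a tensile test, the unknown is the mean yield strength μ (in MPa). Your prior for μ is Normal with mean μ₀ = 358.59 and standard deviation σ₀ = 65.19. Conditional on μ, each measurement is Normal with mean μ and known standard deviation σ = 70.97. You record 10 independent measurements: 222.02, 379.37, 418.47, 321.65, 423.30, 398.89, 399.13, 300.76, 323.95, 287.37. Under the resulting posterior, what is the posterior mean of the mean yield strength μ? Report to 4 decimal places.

348.6671

For Normal data with known variance σ², a Normal(μ₀, σ₀²) prior on μ is conjugate. Posterior precision = 1/σ₀² + n/σ²; posterior mean is the precision-weighted average of μ₀ and x̄.
Σxᵢ = 222.02 + 379.37 + 418.47 + 321.65 + 423.30 + 398.89 + 399.13 + 300.76 + 323.95 + 287.37 = 3474.91, so n·x̄ = 3474.91.
σ₀² = 65.19² = 4249.7361, σ² = 70.97² = 5036.7409; σ² + n·σ₀² = 5036.7409 + 10·4249.7361 = 47534.1019.
Posterior mean = (μ₀/σ₀² + n·x̄/σ²)/(1/σ₀² + n/σ²) = (σ²·μ₀ + σ₀²·n·x̄)/(σ² + n·σ₀²) = (5036.7409·358.59 + 4249.7361·3474.91)/47534.1019 = 16573575.390582/47534.1019 = 348.6671.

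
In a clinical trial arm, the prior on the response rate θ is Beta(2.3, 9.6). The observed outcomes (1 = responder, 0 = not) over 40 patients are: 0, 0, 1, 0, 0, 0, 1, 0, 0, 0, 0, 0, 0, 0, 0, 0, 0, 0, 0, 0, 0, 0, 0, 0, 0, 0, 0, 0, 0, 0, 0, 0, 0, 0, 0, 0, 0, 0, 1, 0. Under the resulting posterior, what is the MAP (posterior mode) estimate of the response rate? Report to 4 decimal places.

0.0862

The Beta prior is conjugate to a Binomial/Bernoulli likelihood; the update adds successes to α and failures to β.
Posterior: Beta(α+k, β+n−k) = Beta(2.3+3, 9.6+37) = Beta(5.3, 46.6).
Mode of Beta(a,b) for a,b>1 is (a−1)/(a+b−2) = 4.3/49.9 = 0.0862.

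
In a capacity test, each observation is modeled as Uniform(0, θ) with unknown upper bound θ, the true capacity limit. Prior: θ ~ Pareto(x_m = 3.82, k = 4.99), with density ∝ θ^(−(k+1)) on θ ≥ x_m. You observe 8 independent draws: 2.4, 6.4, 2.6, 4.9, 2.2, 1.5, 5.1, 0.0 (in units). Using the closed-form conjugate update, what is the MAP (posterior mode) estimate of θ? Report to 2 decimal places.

6.40

A Pareto(scale x_m, shape k) prior on the upper bound θ of Uniform(0, θ) is conjugate: posterior is Pareto(max(x_m, max xᵢ), k + n).
Sample maximum = 6.4; prior scale x_m = 3.82 → posterior scale = max = 6.40.
Posterior shape = 4.99 + 8 = 12.99.
The Pareto density is decreasing on [x_m, ∞), so the mode is x_m = 6.40.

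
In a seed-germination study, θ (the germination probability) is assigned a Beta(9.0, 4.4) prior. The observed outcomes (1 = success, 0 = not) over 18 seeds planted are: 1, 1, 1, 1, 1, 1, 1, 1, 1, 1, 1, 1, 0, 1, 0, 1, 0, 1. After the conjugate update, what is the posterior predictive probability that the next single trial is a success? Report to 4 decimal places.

0.7643

The Beta prior is conjugate to a Binomial/Bernoulli likelihood; the update adds successes to α and failures to β.
Posterior: Beta(α+k, β+n−k) = Beta(9.0+15, 4.4+3) = Beta(24.0, 7.4).
For a single future Bernoulli trial, P(success | data) = α/(α+β) = 0.7643.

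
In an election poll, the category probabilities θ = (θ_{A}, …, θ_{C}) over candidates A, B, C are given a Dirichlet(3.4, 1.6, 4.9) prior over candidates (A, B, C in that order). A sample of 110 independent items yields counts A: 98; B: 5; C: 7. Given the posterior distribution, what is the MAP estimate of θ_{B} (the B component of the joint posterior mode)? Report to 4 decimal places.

The Dirichlet prior is conjugate to the Multinomial likelihood: each posterior αⱼ = prior αⱼ + observed count nⱼ.
Posterior concentration: (101.4, 6.6, 11.9), total = 119.9.
Joint mode component: (α_{B}−1)/(Σα−K) = 5.6/116.9 = 0.0479.

0.0479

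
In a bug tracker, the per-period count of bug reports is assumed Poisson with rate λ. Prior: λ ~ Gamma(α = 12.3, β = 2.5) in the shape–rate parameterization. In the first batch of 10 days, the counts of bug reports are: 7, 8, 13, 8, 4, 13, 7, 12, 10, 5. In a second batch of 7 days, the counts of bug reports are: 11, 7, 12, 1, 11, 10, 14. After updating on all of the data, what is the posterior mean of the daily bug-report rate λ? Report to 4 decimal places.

With a Gamma(shape α, rate β) prior, the Poisson likelihood is conjugate: the posterior is Gamma(α + ΣXᵢ, β + n).
Batch 1: sum of counts S = 87 over n = 10 days.
After batch 1: Gamma(α+S, β+n) = Gamma(12.3+87, 2.5+10) = Gamma(99.3, 12.5).
Batch 2: sum of counts S = 66 over n = 7 days.
After batch 2: Gamma(α+S, β+n) = Gamma(99.3+66, 12.5+7) = Gamma(165.3, 19.5).
Posterior mean = α/β = 165.3/19.5 = 8.4769.

8.4769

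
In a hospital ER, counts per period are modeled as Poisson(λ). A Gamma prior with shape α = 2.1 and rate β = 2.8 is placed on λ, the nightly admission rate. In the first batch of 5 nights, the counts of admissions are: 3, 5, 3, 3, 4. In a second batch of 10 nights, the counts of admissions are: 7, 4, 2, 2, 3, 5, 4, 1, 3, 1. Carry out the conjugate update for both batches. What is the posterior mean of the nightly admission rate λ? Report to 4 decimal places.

2.9270

With a Gamma(shape α, rate β) prior, the Poisson likelihood is conjugate: the posterior is Gamma(α + ΣXᵢ, β + n).
Batch 1: sum of counts S = 18 over n = 5 nights.
After batch 1: Gamma(α+S, β+n) = Gamma(2.1+18, 2.8+5) = Gamma(20.1, 7.8).
Batch 2: sum of counts S = 32 over n = 10 nights.
After batch 2: Gamma(α+S, β+n) = Gamma(20.1+32, 7.8+10) = Gamma(52.1, 17.8).
Posterior mean = α/β = 52.1/17.8 = 2.9270.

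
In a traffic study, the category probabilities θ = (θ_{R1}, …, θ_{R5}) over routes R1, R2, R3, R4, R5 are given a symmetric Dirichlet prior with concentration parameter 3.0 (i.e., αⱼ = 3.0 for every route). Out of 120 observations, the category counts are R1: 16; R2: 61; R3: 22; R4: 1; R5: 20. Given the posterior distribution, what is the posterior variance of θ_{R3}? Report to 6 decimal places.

The Dirichlet prior is conjugate to the Multinomial likelihood: each posterior αⱼ = prior αⱼ + observed count nⱼ.
Posterior concentration: (19.0, 64.0, 25.0, 4.0, 23.0), total = 135.0.
Var[θ_j] = α_j(Σα−α_j)/((Σα)²(Σα+1)) = 25.0·110.0/(135.0²·136.0) = 0.001109.

0.001109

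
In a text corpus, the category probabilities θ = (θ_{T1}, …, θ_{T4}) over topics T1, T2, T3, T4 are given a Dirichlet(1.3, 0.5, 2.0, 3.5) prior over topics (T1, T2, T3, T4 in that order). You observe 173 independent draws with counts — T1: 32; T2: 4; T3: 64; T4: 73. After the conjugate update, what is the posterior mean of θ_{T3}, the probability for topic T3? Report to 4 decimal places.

0.3661

The Dirichlet prior is conjugate to the Multinomial likelihood: each posterior αⱼ = prior αⱼ + observed count nⱼ.
Posterior concentration: (33.3, 4.5, 66.0, 76.5), total = 180.3.
E[θ_{T3}|data] = α_{T3}/Σα = 66.0/180.3 = 0.3661.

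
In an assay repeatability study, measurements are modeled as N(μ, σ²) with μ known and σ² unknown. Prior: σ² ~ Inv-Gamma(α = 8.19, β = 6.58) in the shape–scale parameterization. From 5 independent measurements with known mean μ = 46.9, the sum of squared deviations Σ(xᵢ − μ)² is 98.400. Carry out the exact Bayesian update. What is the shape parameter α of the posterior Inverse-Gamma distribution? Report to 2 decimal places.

With known mean μ and an Inverse-Gamma(α, β) prior on σ², the Normal likelihood is conjugate: posterior is Inv-Gamma(α + n/2, β + Σ(xᵢ−μ)²/2).
Posterior: Inv-Gamma(8.19 + 5/2, 6.58 + 98.400/2) = Inv-Gamma(10.69, 55.7800).
Posterior α = 10.69.

10.69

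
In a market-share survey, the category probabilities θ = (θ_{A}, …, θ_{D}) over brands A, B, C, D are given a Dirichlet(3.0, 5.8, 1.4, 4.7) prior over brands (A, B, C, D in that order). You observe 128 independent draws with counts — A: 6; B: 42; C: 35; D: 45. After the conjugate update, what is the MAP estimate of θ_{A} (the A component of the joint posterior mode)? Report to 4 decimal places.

The Dirichlet prior is conjugate to the Multinomial likelihood: each posterior αⱼ = prior αⱼ + observed count nⱼ.
Posterior concentration: (9.0, 47.8, 36.4, 49.7), total = 142.9.
Joint mode component: (α_{A}−1)/(Σα−K) = 8.0/138.9 = 0.0576.

0.0576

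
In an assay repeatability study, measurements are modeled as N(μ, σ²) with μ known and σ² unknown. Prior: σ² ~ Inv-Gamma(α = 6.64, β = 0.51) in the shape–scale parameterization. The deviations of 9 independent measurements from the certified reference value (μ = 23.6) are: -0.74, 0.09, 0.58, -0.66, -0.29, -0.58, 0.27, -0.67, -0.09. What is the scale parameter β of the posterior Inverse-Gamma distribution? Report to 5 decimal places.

1.64905

With known mean μ and an Inverse-Gamma(α, β) prior on σ², the Normal likelihood is conjugate: posterior is Inv-Gamma(α + n/2, β + Σ(xᵢ−μ)²/2).
Σ(xᵢ−μ)² = (-0.74)² + (0.09)² + (0.58)² + (-0.66)² + (-0.29)² + (-0.58)² + (0.27)² + (-0.67)² + (-0.09)² = 2.2781.
Posterior: Inv-Gamma(6.64 + 9/2, 0.51 + 2.2781/2) = Inv-Gamma(11.14, 1.64905).
Posterior β = 1.64905.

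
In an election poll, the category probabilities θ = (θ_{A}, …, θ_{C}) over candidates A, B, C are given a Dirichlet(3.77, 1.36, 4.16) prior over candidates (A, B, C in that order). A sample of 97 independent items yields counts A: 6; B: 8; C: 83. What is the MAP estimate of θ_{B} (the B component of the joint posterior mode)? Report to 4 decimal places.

0.0809

The Dirichlet prior is conjugate to the Multinomial likelihood: each posterior αⱼ = prior αⱼ + observed count nⱼ.
Posterior concentration: (9.77, 9.36, 87.16), total = 106.29.
Joint mode component: (α_{B}−1)/(Σα−K) = 8.36/103.29 = 0.0809.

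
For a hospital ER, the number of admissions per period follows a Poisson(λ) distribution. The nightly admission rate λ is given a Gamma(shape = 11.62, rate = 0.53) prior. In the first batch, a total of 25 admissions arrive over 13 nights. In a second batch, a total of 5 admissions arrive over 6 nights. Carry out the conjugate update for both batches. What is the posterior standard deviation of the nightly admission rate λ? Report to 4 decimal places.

With a Gamma(shape α, rate β) prior, the Poisson likelihood is conjugate: the posterior is Gamma(α + ΣXᵢ, β + n).
After batch 1: Gamma(α+S, β+n) = Gamma(11.62+25, 0.53+13) = Gamma(36.62, 13.53).
After batch 2: Gamma(α+S, β+n) = Gamma(36.62+5, 13.53+6) = Gamma(41.62, 19.53).
SD = √α/β = √41.62/19.53 = 0.3303.

0.3303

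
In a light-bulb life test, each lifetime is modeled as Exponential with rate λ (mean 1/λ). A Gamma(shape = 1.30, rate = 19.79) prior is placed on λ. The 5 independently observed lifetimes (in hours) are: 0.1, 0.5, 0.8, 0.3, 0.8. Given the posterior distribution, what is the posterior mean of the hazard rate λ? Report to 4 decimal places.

0.2826

With a Gamma(shape α, rate β) prior on the exponential rate λ, the posterior after n observations with total T = Σxᵢ is Gamma(α+n, β+T).
Sum of observations T = 2.5 hours; n = 5.
Posterior: Gamma(1.30+5, 19.79+2.5) = Gamma(6.30, 22.29).
Posterior mean of λ = α/β = 6.30/22.29 = 0.2826.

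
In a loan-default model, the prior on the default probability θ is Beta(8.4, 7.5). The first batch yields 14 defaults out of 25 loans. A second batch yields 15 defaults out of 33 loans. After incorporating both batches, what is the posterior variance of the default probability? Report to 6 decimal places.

The Beta prior is conjugate to a Binomial/Bernoulli likelihood; the update adds successes to α and failures to β.
After batch 1: Beta(8.4+14, 7.5+11) = Beta(22.4, 18.5).
After batch 2: Beta(22.4+15, 18.5+18) = Beta(37.4, 36.5).
Var = αβ/((α+β)²(α+β+1)) = 37.4·36.5/(73.9²·74.9) = 0.003337.

0.003337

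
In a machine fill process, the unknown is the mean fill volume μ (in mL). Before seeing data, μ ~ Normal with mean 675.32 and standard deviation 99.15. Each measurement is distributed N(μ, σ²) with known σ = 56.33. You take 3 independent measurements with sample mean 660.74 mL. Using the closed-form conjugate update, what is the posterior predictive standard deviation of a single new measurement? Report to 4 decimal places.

For Normal data with known variance σ², a Normal(μ₀, σ₀²) prior on μ is conjugate. Posterior precision = 1/σ₀² + n/σ²; posterior mean is the precision-weighted average of μ₀ and x̄.
σ₀² = 99.15² = 9830.7225, σ² = 56.33² = 3173.0689; σ² + n·σ₀² = 3173.0689 + 3·9830.7225 = 32665.2364.
Posterior precision = 1/σ₀² + n/σ² = 1/9830.7225 + 3/3173.0689 = (σ² + n·σ₀²)/(σ₀²σ²) = 32665.2364/(9830.7225·3173.0689); posterior variance σₙ² = σ₀²σ²/(σ² + n·σ₀²) = 9830.7225·3173.0689/32665.2364 = 954.946704.
Predictive variance for one new observation = σₙ² + σ² = 9830.7225·3173.0689/32665.2364 + 3173.0689 = σ²·(σ₀² + 32665.2364)/32665.2364 = 3173.0689·42495.9589/32665.2364 = 4128.015604; SD = √(3173.0689·42495.9589/32665.2364) = 64.2496.

64.2496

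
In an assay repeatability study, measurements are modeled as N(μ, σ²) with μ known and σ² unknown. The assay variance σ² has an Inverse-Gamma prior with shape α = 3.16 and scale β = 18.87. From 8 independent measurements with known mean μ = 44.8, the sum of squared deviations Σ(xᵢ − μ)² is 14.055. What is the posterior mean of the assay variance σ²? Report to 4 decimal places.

4.2041

With known mean μ and an Inverse-Gamma(α, β) prior on σ², the Normal likelihood is conjugate: posterior is Inv-Gamma(α + n/2, β + Σ(xᵢ−μ)²/2).
Posterior: Inv-Gamma(3.16 + 8/2, 18.87 + 14.055/2) = Inv-Gamma(7.16, 25.8975).
E[σ²|data] = β/(α−1) = 25.8975/6.16 = 4.2041.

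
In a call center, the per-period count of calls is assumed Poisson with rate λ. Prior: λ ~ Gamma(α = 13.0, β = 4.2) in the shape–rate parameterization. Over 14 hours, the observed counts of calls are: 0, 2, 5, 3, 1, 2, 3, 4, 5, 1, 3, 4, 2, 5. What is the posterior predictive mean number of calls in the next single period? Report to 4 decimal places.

2.9121

With a Gamma(shape α, rate β) prior, the Poisson likelihood is conjugate: the posterior is Gamma(α + ΣXᵢ, β + n).
Sum of counts S = 40 over n = 14 hours.
Posterior: Gamma(α+S, β+n) = Gamma(13.0+40, 4.2+14) = Gamma(53.0, 18.2).
The predictive distribution for one future period is NegBinom with mean α/β = 2.9121.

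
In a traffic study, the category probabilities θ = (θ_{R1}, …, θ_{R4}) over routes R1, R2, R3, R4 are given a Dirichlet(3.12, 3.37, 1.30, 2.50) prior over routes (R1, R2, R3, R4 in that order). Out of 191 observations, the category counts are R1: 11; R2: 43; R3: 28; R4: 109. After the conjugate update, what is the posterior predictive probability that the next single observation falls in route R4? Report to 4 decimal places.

The Dirichlet prior is conjugate to the Multinomial likelihood: each posterior αⱼ = prior αⱼ + observed count nⱼ.
Posterior concentration: (14.12, 46.37, 29.30, 111.50), total = 201.29.
P(next = R4 | data) = α_{R4}/Σα = 0.5539.

0.5539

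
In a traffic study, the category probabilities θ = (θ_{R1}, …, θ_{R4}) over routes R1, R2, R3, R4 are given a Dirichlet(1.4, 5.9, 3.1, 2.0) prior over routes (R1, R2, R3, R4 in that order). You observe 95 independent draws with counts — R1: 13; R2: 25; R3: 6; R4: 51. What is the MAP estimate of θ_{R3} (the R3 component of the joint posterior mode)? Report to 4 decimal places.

The Dirichlet prior is conjugate to the Multinomial likelihood: each posterior αⱼ = prior αⱼ + observed count nⱼ.
Posterior concentration: (14.4, 30.9, 9.1, 53.0), total = 107.4.
Joint mode component: (α_{R3}−1)/(Σα−K) = 8.1/103.4 = 0.0783.

0.0783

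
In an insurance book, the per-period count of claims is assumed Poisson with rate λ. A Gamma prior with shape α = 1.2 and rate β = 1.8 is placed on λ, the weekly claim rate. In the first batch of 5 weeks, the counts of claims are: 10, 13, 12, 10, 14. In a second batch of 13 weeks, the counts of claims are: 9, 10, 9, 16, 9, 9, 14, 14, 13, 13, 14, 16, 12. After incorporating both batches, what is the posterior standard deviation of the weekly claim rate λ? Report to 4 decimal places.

0.7460

With a Gamma(shape α, rate β) prior, the Poisson likelihood is conjugate: the posterior is Gamma(α + ΣXᵢ, β + n).
Batch 1: sum of counts S = 59 over n = 5 weeks.
After batch 1: Gamma(α+S, β+n) = Gamma(1.2+59, 1.8+5) = Gamma(60.2, 6.8).
Batch 2: sum of counts S = 158 over n = 13 weeks.
After batch 2: Gamma(α+S, β+n) = Gamma(60.2+158, 6.8+13) = Gamma(218.2, 19.8).
SD = √α/β = √218.2/19.8 = 0.7460.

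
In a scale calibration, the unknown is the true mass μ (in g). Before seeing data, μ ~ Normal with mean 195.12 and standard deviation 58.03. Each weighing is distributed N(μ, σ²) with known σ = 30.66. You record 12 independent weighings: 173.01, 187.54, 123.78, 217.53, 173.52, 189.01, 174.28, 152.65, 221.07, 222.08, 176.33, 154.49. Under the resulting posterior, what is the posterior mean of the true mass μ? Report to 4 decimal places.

For Normal data with known variance σ², a Normal(μ₀, σ₀²) prior on μ is conjugate. Posterior precision = 1/σ₀² + n/σ²; posterior mean is the precision-weighted average of μ₀ and x̄.
Σxᵢ = 173.01 + 187.54 + 123.78 + 217.53 + 173.52 + 189.01 + 174.28 + 152.65 + 221.07 + 222.08 + 176.33 + 154.49 = 2165.29, so n·x̄ = 2165.29.
σ₀² = 58.03² = 3367.4809, σ² = 30.66² = 940.0356; σ² + n·σ₀² = 940.0356 + 12·3367.4809 = 41349.8064.
Posterior mean = (μ₀/σ₀² + n·x̄/σ²)/(1/σ₀² + n/σ²) = (σ²·μ₀ + σ₀²·n·x̄)/(σ² + n·σ₀²) = (940.0356·195.12 + 3367.4809·2165.29)/41349.8064 = 7474992.464233/41349.8064 = 180.7745.

180.7745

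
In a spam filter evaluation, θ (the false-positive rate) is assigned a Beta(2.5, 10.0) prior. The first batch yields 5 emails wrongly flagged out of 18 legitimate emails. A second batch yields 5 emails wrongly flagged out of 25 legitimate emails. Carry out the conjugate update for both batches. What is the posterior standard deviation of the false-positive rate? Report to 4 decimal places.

0.0556

The Beta prior is conjugate to a Binomial/Bernoulli likelihood; the update adds successes to α and failures to β.
After batch 1: Beta(2.5+5, 10.0+13) = Beta(7.5, 23.0).
After batch 2: Beta(7.5+5, 23.0+20) = Beta(12.5, 43.0).
Var = αβ/((α+β)²(α+β+1)) = 12.5·43.0/(55.5²·56.5) = 0.00308847; SD = √0.00308847 = 0.0556.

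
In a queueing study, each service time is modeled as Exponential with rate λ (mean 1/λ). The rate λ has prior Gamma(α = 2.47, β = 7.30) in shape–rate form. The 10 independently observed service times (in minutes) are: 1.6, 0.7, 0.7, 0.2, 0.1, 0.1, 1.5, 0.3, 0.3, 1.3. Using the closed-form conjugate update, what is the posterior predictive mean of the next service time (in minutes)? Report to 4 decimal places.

1.2293

With a Gamma(shape α, rate β) prior on the exponential rate λ, the posterior after n observations with total T = Σxᵢ is Gamma(α+n, β+T).
Sum of observations T = 6.8 minutes; n = 10.
Posterior: Gamma(2.47+10, 7.30+6.8) = Gamma(12.47, 14.10).
The predictive distribution for the next observation is Lomax; its mean is β/(α−1) = 14.10/11.47 = 1.2293.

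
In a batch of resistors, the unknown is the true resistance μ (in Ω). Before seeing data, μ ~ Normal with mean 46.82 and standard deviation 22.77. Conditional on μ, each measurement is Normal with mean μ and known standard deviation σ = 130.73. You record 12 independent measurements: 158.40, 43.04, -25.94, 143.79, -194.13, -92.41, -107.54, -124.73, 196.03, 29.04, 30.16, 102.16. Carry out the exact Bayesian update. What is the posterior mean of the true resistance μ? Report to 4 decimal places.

For Normal data with known variance σ², a Normal(μ₀, σ₀²) prior on μ is conjugate. Posterior precision = 1/σ₀² + n/σ²; posterior mean is the precision-weighted average of μ₀ and x̄.
Σxᵢ = 158.40 + 43.04 + (-25.94) + 143.79 + (-194.13) + (-92.41) + (-107.54) + (-124.73) + 196.03 + 29.04 + 30.16 + 102.16 = 157.87, so n·x̄ = 157.87.
σ₀² = 22.77² = 518.4729, σ² = 130.73² = 17090.3329; σ² + n·σ₀² = 17090.3329 + 12·518.4729 = 23312.0077.
Posterior mean = (μ₀/σ₀² + n·x̄/σ²)/(1/σ₀² + n/σ²) = (σ²·μ₀ + σ₀²·n·x̄)/(σ² + n·σ₀²) = (17090.3329·46.82 + 518.4729·157.87)/23312.0077 = 882020.703101/23312.0077 = 37.8355.

37.8355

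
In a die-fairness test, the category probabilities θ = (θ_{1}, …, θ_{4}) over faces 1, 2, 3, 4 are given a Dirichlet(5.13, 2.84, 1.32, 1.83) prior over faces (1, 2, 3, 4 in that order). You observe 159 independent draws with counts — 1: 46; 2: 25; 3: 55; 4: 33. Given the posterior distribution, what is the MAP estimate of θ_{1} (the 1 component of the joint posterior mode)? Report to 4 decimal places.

0.3018

The Dirichlet prior is conjugate to the Multinomial likelihood: each posterior αⱼ = prior αⱼ + observed count nⱼ.
Posterior concentration: (51.13, 27.84, 56.32, 34.83), total = 170.12.
Joint mode component: (α_{1}−1)/(Σα−K) = 50.13/166.12 = 0.3018.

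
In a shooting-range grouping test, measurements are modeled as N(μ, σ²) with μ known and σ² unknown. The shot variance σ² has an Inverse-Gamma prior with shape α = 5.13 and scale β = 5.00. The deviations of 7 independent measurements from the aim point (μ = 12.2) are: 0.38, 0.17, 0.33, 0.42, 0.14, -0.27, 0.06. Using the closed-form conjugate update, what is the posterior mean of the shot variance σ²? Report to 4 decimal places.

0.6917

With known mean μ and an Inverse-Gamma(α, β) prior on σ², the Normal likelihood is conjugate: posterior is Inv-Gamma(α + n/2, β + Σ(xᵢ−μ)²/2).
Σ(xᵢ−μ)² = (0.38)² + (0.17)² + (0.33)² + (0.42)² + (0.14)² + (-0.27)² + (0.06)² = 0.5547.
Posterior: Inv-Gamma(5.13 + 7/2, 5.00 + 0.5547/2) = Inv-Gamma(8.63, 5.27735).
E[σ²|data] = β/(α−1) = 5.27735/7.63 = 0.6917.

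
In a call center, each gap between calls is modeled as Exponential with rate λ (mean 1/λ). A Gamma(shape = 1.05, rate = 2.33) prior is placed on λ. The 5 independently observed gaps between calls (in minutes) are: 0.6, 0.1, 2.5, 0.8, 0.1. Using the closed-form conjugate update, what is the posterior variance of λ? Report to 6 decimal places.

0.146330

With a Gamma(shape α, rate β) prior on the exponential rate λ, the posterior after n observations with total T = Σxᵢ is Gamma(α+n, β+T).
Sum of observations T = 4.1 minutes; n = 5.
Posterior: Gamma(1.05+5, 2.33+4.1) = Gamma(6.05, 6.43).
Var = α/β² = 0.146330.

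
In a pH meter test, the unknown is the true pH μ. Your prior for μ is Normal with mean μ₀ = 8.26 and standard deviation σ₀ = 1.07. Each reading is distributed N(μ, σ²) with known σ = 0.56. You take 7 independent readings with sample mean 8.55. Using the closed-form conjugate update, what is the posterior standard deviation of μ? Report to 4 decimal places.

For Normal data with known variance σ², a Normal(μ₀, σ₀²) prior on μ is conjugate. Posterior precision = 1/σ₀² + n/σ²; posterior mean is the precision-weighted average of μ₀ and x̄.
σ₀² = 1.07² = 1.1449, σ² = 0.56² = 0.3136; σ² + n·σ₀² = 0.3136 + 7·1.1449 = 8.3279.
Posterior precision = 1/σ₀² + n/σ² = 1/1.1449 + 7/0.3136 = (σ² + n·σ₀²)/(σ₀²σ²) = 8.3279/(1.1449·0.3136); posterior variance σₙ² = σ₀²σ²/(σ² + n·σ₀²) = 1.1449·0.3136/8.3279 = 0.043113.
Posterior SD = √σₙ² = √(1.1449·0.3136/8.3279) = 0.2076.

0.2076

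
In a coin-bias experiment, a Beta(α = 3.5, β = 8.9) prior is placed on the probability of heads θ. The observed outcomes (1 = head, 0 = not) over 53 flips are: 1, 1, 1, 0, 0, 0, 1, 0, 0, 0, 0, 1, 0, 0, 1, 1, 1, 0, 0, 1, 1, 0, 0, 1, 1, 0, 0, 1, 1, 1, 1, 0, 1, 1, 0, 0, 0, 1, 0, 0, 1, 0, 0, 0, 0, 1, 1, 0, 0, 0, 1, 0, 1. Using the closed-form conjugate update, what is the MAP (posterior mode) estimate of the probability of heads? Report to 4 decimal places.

0.4180

The Beta prior is conjugate to a Binomial/Bernoulli likelihood; the update adds successes to α and failures to β.
Posterior: Beta(α+k, β+n−k) = Beta(3.5+24, 8.9+29) = Beta(27.5, 37.9).
Mode of Beta(a,b) for a,b>1 is (a−1)/(a+b−2) = 26.5/63.4 = 0.4180.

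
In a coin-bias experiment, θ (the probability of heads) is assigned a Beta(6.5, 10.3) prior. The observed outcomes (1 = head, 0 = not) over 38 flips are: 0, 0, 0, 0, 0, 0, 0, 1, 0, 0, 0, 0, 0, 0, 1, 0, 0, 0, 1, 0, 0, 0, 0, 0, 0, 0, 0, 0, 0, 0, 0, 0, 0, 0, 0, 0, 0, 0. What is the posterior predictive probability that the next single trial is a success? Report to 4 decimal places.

0.1734

The Beta prior is conjugate to a Binomial/Bernoulli likelihood; the update adds successes to α and failures to β.
Posterior: Beta(α+k, β+n−k) = Beta(6.5+3, 10.3+35) = Beta(9.5, 45.3).
For a single future Bernoulli trial, P(success | data) = α/(α+β) = 0.1734.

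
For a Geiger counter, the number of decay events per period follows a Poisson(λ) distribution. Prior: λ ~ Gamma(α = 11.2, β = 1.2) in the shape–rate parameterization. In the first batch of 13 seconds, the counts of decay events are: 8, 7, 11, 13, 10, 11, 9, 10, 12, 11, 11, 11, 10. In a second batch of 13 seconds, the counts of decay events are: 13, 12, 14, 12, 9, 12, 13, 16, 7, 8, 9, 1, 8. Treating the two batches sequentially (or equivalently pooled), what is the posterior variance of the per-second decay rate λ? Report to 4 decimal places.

With a Gamma(shape α, rate β) prior, the Poisson likelihood is conjugate: the posterior is Gamma(α + ΣXᵢ, β + n).
Batch 1: sum of counts S = 134 over n = 13 seconds.
After batch 1: Gamma(α+S, β+n) = Gamma(11.2+134, 1.2+13) = Gamma(145.2, 14.2).
Batch 2: sum of counts S = 134 over n = 13 seconds.
After batch 2: Gamma(α+S, β+n) = Gamma(145.2+134, 14.2+13) = Gamma(279.2, 27.2).
Var = α/β² = 279.2/27.2² = 0.3774.

0.3774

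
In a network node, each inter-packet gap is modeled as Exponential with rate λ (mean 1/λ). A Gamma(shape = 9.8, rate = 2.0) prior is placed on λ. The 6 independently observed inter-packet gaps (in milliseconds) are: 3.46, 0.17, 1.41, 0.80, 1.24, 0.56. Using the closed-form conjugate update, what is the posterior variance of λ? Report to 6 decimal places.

0.170021

With a Gamma(shape α, rate β) prior on the exponential rate λ, the posterior after n observations with total T = Σxᵢ is Gamma(α+n, β+T).
Sum of observations T = 7.64 milliseconds; n = 6.
Posterior: Gamma(9.8+6, 2.0+7.64) = Gamma(15.8, 9.64).
Var = α/β² = 0.170021.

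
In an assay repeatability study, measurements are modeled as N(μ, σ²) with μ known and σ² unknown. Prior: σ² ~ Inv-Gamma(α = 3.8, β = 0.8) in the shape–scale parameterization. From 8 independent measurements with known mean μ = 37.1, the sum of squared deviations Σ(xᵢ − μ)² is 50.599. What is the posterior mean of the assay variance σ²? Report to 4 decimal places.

3.8382

With known mean μ and an Inverse-Gamma(α, β) prior on σ², the Normal likelihood is conjugate: posterior is Inv-Gamma(α + n/2, β + Σ(xᵢ−μ)²/2).
Posterior: Inv-Gamma(3.8 + 8/2, 0.8 + 50.599/2) = Inv-Gamma(7.80, 26.0995).
E[σ²|data] = β/(α−1) = 26.0995/6.80 = 3.8382.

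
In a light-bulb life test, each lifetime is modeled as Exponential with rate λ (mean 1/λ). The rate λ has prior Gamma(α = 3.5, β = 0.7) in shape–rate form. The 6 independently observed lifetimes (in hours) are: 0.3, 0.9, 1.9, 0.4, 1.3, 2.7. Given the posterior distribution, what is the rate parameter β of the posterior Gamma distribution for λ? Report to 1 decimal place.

With a Gamma(shape α, rate β) prior on the exponential rate λ, the posterior after n observations with total T = Σxᵢ is Gamma(α+n, β+T).
Sum of observations T = 7.5 hours; n = 6.
Posterior: Gamma(3.5+6, 0.7+7.5) = Gamma(9.5, 8.2).
Posterior β = 8.2.

8.2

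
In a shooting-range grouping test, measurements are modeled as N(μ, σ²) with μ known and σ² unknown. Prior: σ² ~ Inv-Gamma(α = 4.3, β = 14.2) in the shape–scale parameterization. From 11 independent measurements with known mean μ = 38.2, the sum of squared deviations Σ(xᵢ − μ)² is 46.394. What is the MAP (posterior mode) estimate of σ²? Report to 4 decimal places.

With known mean μ and an Inverse-Gamma(α, β) prior on σ², the Normal likelihood is conjugate: posterior is Inv-Gamma(α + n/2, β + Σ(xᵢ−μ)²/2).
Posterior: Inv-Gamma(4.3 + 11/2, 14.2 + 46.394/2) = Inv-Gamma(9.80, 37.3970).
Mode = β/(α+1) = 37.3970/10.80 = 3.4627.

3.4627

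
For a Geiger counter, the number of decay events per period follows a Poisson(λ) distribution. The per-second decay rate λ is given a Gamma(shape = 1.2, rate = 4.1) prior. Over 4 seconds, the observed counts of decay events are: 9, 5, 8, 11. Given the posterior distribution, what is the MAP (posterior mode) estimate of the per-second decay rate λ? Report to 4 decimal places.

With a Gamma(shape α, rate β) prior, the Poisson likelihood is conjugate: the posterior is Gamma(α + ΣXᵢ, β + n).
Sum of counts S = 33 over n = 4 seconds.
Posterior: Gamma(α+S, β+n) = Gamma(1.2+33, 4.1+4) = Gamma(34.2, 8.1).
Mode of Gamma(α,β) for α≥1 is (α−1)/β = 33.2/8.1 = 4.0988.

4.0988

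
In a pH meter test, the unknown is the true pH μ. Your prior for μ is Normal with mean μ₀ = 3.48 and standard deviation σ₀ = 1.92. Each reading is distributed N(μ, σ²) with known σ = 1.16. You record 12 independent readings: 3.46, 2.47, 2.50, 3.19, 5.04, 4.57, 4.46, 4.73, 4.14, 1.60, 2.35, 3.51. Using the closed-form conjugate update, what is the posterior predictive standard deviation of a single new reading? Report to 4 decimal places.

For Normal data with known variance σ², a Normal(μ₀, σ₀²) prior on μ is conjugate. Posterior precision = 1/σ₀² + n/σ²; posterior mean is the precision-weighted average of μ₀ and x̄.
σ₀² = 1.92² = 3.6864, σ² = 1.16² = 1.3456; σ² + n·σ₀² = 1.3456 + 12·3.6864 = 45.5824.
Posterior precision = 1/σ₀² + n/σ² = 1/3.6864 + 12/1.3456 = (σ² + n·σ₀²)/(σ₀²σ²) = 45.5824/(3.6864·1.3456); posterior variance σₙ² = σ₀²σ²/(σ² + n·σ₀²) = 3.6864·1.3456/45.5824 = 0.108823.
Predictive variance for one new observation = σₙ² + σ² = 3.6864·1.3456/45.5824 + 1.3456 = σ²·(σ₀² + 45.5824)/45.5824 = 1.3456·49.2688/45.5824 = 1.454423; SD = √(1.3456·49.2688/45.5824) = 1.2060.

1.2060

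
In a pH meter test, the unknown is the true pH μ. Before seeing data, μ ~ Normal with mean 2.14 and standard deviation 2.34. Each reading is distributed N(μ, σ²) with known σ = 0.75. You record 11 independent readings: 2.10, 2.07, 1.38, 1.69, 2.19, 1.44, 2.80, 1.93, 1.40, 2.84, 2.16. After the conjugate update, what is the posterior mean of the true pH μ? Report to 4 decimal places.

2.0013

For Normal data with known variance σ², a Normal(μ₀, σ₀²) prior on μ is conjugate. Posterior precision = 1/σ₀² + n/σ²; posterior mean is the precision-weighted average of μ₀ and x̄.
Σxᵢ = 2.10 + 2.07 + 1.38 + 1.69 + 2.19 + 1.44 + 2.80 + 1.93 + 1.40 + 2.84 + 2.16 = 22, so n·x̄ = 22.
σ₀² = 2.34² = 5.4756, σ² = 0.75² = 0.5625; σ² + n·σ₀² = 0.5625 + 11·5.4756 = 60.7941.
Posterior mean = (μ₀/σ₀² + n·x̄/σ²)/(1/σ₀² + n/σ²) = (σ²·μ₀ + σ₀²·n·x̄)/(σ² + n·σ₀²) = (0.5625·2.14 + 5.4756·22)/60.7941 = 121.66695/60.7941 = 2.0013.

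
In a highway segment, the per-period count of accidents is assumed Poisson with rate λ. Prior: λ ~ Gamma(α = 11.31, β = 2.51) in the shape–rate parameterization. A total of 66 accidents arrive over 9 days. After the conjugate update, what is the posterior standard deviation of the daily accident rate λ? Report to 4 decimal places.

0.7639

With a Gamma(shape α, rate β) prior, the Poisson likelihood is conjugate: the posterior is Gamma(α + ΣXᵢ, β + n).
Posterior: Gamma(α+S, β+n) = Gamma(11.31+66, 2.51+9) = Gamma(77.31, 11.51).
SD = √α/β = √77.31/11.51 = 0.7639.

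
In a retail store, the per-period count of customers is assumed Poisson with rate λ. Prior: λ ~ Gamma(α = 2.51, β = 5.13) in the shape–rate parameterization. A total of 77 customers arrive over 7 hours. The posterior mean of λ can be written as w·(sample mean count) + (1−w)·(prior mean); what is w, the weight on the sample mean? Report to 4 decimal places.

0.5771

With a Gamma(shape α, rate β) prior, the Poisson likelihood is conjugate: the posterior is Gamma(α + ΣXᵢ, β + n).
Posterior mean = (α₀+S)/(β₀+n) = [n/(β₀+n)]·(S/n) + [β₀/(β₀+n)]·(α₀/β₀), so only n and β₀ enter the weight.
Weight on data w = n/(β₀+n) = 7/(5.13+7) = 7/12.13 = 0.5771.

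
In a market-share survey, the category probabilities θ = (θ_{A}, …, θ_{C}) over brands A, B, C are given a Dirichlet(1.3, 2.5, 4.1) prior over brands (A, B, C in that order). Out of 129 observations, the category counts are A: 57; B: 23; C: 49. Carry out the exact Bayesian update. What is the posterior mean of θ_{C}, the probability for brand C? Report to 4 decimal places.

0.3879

The Dirichlet prior is conjugate to the Multinomial likelihood: each posterior αⱼ = prior αⱼ + observed count nⱼ.
Posterior concentration: (58.3, 25.5, 53.1), total = 136.9.
E[θ_{C}|data] = α_{C}/Σα = 53.1/136.9 = 0.3879.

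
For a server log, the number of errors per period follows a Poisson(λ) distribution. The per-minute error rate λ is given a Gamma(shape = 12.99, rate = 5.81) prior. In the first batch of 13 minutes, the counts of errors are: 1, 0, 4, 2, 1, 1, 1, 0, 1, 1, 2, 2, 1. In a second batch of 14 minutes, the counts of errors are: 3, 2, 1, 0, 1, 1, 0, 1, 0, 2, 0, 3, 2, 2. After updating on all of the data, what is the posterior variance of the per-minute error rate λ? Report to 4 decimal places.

With a Gamma(shape α, rate β) prior, the Poisson likelihood is conjugate: the posterior is Gamma(α + ΣXᵢ, β + n).
Batch 1: sum of counts S = 17 over n = 13 minutes.
After batch 1: Gamma(α+S, β+n) = Gamma(12.99+17, 5.81+13) = Gamma(29.99, 18.81).
Batch 2: sum of counts S = 18 over n = 14 minutes.
After batch 2: Gamma(α+S, β+n) = Gamma(29.99+18, 18.81+14) = Gamma(47.99, 32.81).
Var = α/β² = 47.99/32.81² = 0.0446.

0.0446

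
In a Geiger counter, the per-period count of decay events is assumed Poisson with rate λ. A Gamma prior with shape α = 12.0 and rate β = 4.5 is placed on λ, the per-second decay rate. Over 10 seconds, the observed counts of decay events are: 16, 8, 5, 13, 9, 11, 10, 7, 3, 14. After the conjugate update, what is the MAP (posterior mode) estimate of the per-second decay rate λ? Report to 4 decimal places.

7.3793

With a Gamma(shape α, rate β) prior, the Poisson likelihood is conjugate: the posterior is Gamma(α + ΣXᵢ, β + n).
Sum of counts S = 96 over n = 10 seconds.
Posterior: Gamma(α+S, β+n) = Gamma(12.0+96, 4.5+10) = Gamma(108.0, 14.5).
Mode of Gamma(α,β) for α≥1 is (α−1)/β = 107.0/14.5 = 7.3793.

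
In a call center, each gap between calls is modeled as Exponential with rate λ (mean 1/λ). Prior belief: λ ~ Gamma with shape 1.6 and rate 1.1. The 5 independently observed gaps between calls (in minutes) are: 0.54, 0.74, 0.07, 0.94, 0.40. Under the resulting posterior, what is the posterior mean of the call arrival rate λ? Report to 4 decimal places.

1.7414

With a Gamma(shape α, rate β) prior on the exponential rate λ, the posterior after n observations with total T = Σxᵢ is Gamma(α+n, β+T).
Sum of observations T = 2.69 minutes; n = 5.
Posterior: Gamma(1.6+5, 1.1+2.69) = Gamma(6.6, 3.79).
Posterior mean of λ = α/β = 6.6/3.79 = 1.7414.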